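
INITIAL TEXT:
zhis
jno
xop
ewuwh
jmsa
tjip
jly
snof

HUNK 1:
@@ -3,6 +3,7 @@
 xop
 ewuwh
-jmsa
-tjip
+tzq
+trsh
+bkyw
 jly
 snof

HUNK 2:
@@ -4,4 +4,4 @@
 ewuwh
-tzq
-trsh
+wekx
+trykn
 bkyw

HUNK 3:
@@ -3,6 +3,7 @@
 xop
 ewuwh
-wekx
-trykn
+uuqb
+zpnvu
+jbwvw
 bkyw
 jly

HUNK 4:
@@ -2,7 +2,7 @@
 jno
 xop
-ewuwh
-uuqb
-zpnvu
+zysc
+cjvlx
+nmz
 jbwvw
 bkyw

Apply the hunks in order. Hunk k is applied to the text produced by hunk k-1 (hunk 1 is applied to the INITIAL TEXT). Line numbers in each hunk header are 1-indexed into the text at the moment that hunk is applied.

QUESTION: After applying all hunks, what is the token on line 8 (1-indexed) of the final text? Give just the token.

Hunk 1: at line 3 remove [jmsa,tjip] add [tzq,trsh,bkyw] -> 9 lines: zhis jno xop ewuwh tzq trsh bkyw jly snof
Hunk 2: at line 4 remove [tzq,trsh] add [wekx,trykn] -> 9 lines: zhis jno xop ewuwh wekx trykn bkyw jly snof
Hunk 3: at line 3 remove [wekx,trykn] add [uuqb,zpnvu,jbwvw] -> 10 lines: zhis jno xop ewuwh uuqb zpnvu jbwvw bkyw jly snof
Hunk 4: at line 2 remove [ewuwh,uuqb,zpnvu] add [zysc,cjvlx,nmz] -> 10 lines: zhis jno xop zysc cjvlx nmz jbwvw bkyw jly snof
Final line 8: bkyw

Answer: bkyw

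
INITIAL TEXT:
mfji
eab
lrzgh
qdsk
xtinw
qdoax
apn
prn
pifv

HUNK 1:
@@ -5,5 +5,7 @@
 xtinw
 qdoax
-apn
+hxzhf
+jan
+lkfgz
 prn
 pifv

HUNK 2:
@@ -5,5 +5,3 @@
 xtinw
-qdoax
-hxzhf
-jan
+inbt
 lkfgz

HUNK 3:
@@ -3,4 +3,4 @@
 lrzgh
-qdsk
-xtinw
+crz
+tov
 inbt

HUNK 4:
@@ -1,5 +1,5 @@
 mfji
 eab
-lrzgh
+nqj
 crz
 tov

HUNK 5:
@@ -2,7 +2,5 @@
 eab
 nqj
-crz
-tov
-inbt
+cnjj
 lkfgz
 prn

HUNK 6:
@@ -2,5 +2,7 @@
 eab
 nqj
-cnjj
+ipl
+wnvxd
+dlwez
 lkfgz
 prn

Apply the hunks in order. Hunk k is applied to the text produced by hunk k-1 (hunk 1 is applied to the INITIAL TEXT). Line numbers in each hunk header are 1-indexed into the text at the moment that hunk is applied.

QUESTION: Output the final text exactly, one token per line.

Answer: mfji
eab
nqj
ipl
wnvxd
dlwez
lkfgz
prn
pifv

Derivation:
Hunk 1: at line 5 remove [apn] add [hxzhf,jan,lkfgz] -> 11 lines: mfji eab lrzgh qdsk xtinw qdoax hxzhf jan lkfgz prn pifv
Hunk 2: at line 5 remove [qdoax,hxzhf,jan] add [inbt] -> 9 lines: mfji eab lrzgh qdsk xtinw inbt lkfgz prn pifv
Hunk 3: at line 3 remove [qdsk,xtinw] add [crz,tov] -> 9 lines: mfji eab lrzgh crz tov inbt lkfgz prn pifv
Hunk 4: at line 1 remove [lrzgh] add [nqj] -> 9 lines: mfji eab nqj crz tov inbt lkfgz prn pifv
Hunk 5: at line 2 remove [crz,tov,inbt] add [cnjj] -> 7 lines: mfji eab nqj cnjj lkfgz prn pifv
Hunk 6: at line 2 remove [cnjj] add [ipl,wnvxd,dlwez] -> 9 lines: mfji eab nqj ipl wnvxd dlwez lkfgz prn pifv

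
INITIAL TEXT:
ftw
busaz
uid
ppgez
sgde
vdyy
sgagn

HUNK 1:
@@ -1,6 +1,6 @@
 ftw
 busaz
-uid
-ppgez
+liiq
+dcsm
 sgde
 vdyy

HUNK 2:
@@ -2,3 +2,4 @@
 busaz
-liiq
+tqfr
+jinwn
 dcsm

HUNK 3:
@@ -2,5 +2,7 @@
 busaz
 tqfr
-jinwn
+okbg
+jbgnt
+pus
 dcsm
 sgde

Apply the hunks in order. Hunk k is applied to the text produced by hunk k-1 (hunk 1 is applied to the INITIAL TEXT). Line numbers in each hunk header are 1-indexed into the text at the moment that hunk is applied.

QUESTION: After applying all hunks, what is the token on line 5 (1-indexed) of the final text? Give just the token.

Answer: jbgnt

Derivation:
Hunk 1: at line 1 remove [uid,ppgez] add [liiq,dcsm] -> 7 lines: ftw busaz liiq dcsm sgde vdyy sgagn
Hunk 2: at line 2 remove [liiq] add [tqfr,jinwn] -> 8 lines: ftw busaz tqfr jinwn dcsm sgde vdyy sgagn
Hunk 3: at line 2 remove [jinwn] add [okbg,jbgnt,pus] -> 10 lines: ftw busaz tqfr okbg jbgnt pus dcsm sgde vdyy sgagn
Final line 5: jbgnt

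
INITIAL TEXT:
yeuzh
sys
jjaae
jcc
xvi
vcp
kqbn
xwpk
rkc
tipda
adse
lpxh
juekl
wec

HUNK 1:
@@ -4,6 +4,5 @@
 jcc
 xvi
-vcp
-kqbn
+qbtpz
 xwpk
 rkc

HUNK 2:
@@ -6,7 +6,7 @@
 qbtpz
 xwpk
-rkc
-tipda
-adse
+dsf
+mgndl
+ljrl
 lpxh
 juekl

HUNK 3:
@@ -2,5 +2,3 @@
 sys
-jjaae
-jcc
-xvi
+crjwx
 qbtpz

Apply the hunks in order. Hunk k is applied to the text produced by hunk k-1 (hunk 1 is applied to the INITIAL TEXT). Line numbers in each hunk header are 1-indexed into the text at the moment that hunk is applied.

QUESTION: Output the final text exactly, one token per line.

Answer: yeuzh
sys
crjwx
qbtpz
xwpk
dsf
mgndl
ljrl
lpxh
juekl
wec

Derivation:
Hunk 1: at line 4 remove [vcp,kqbn] add [qbtpz] -> 13 lines: yeuzh sys jjaae jcc xvi qbtpz xwpk rkc tipda adse lpxh juekl wec
Hunk 2: at line 6 remove [rkc,tipda,adse] add [dsf,mgndl,ljrl] -> 13 lines: yeuzh sys jjaae jcc xvi qbtpz xwpk dsf mgndl ljrl lpxh juekl wec
Hunk 3: at line 2 remove [jjaae,jcc,xvi] add [crjwx] -> 11 lines: yeuzh sys crjwx qbtpz xwpk dsf mgndl ljrl lpxh juekl wec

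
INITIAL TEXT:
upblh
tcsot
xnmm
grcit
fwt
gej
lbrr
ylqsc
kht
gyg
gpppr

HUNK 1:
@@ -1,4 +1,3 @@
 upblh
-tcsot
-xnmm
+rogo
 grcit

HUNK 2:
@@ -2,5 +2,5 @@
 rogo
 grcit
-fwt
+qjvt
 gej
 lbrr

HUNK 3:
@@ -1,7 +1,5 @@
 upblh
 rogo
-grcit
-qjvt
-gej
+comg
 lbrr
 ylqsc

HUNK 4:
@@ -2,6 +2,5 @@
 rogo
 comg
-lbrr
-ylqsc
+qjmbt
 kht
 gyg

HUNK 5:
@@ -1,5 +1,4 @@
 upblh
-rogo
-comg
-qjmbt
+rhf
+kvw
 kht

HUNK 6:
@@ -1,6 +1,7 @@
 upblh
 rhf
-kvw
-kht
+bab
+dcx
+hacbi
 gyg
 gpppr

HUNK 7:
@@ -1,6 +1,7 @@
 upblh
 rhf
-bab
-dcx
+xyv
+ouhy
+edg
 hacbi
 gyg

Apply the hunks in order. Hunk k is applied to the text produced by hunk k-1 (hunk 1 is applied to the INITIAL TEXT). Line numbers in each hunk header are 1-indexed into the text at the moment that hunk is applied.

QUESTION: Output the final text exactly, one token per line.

Answer: upblh
rhf
xyv
ouhy
edg
hacbi
gyg
gpppr

Derivation:
Hunk 1: at line 1 remove [tcsot,xnmm] add [rogo] -> 10 lines: upblh rogo grcit fwt gej lbrr ylqsc kht gyg gpppr
Hunk 2: at line 2 remove [fwt] add [qjvt] -> 10 lines: upblh rogo grcit qjvt gej lbrr ylqsc kht gyg gpppr
Hunk 3: at line 1 remove [grcit,qjvt,gej] add [comg] -> 8 lines: upblh rogo comg lbrr ylqsc kht gyg gpppr
Hunk 4: at line 2 remove [lbrr,ylqsc] add [qjmbt] -> 7 lines: upblh rogo comg qjmbt kht gyg gpppr
Hunk 5: at line 1 remove [rogo,comg,qjmbt] add [rhf,kvw] -> 6 lines: upblh rhf kvw kht gyg gpppr
Hunk 6: at line 1 remove [kvw,kht] add [bab,dcx,hacbi] -> 7 lines: upblh rhf bab dcx hacbi gyg gpppr
Hunk 7: at line 1 remove [bab,dcx] add [xyv,ouhy,edg] -> 8 lines: upblh rhf xyv ouhy edg hacbi gyg gpppr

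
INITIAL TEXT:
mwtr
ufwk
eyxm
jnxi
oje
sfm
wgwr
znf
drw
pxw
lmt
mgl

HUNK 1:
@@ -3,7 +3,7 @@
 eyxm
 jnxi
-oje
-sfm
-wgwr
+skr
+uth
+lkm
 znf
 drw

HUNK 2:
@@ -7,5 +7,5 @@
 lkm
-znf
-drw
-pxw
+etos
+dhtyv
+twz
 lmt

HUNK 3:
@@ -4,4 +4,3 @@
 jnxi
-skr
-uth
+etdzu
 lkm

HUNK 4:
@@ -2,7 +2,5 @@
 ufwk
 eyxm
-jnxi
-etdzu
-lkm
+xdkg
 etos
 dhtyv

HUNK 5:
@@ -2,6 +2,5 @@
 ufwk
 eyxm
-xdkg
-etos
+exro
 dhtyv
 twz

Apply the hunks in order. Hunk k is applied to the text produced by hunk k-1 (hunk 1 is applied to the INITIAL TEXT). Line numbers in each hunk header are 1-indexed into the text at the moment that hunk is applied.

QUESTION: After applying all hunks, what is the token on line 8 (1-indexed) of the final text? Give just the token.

Answer: mgl

Derivation:
Hunk 1: at line 3 remove [oje,sfm,wgwr] add [skr,uth,lkm] -> 12 lines: mwtr ufwk eyxm jnxi skr uth lkm znf drw pxw lmt mgl
Hunk 2: at line 7 remove [znf,drw,pxw] add [etos,dhtyv,twz] -> 12 lines: mwtr ufwk eyxm jnxi skr uth lkm etos dhtyv twz lmt mgl
Hunk 3: at line 4 remove [skr,uth] add [etdzu] -> 11 lines: mwtr ufwk eyxm jnxi etdzu lkm etos dhtyv twz lmt mgl
Hunk 4: at line 2 remove [jnxi,etdzu,lkm] add [xdkg] -> 9 lines: mwtr ufwk eyxm xdkg etos dhtyv twz lmt mgl
Hunk 5: at line 2 remove [xdkg,etos] add [exro] -> 8 lines: mwtr ufwk eyxm exro dhtyv twz lmt mgl
Final line 8: mgl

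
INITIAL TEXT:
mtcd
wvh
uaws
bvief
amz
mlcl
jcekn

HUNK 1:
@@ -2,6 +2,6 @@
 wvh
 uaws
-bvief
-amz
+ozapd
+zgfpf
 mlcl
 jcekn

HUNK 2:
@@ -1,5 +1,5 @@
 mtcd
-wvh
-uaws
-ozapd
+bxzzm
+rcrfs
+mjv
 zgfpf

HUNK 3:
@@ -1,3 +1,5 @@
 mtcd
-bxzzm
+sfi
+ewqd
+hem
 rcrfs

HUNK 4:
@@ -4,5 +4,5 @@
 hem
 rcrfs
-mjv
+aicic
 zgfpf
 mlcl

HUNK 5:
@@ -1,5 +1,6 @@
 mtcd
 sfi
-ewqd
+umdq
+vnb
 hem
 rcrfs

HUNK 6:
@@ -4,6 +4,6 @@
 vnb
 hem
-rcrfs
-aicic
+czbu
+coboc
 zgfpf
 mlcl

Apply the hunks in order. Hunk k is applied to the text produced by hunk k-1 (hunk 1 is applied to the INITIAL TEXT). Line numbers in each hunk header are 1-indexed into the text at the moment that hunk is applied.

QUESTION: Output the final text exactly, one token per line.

Hunk 1: at line 2 remove [bvief,amz] add [ozapd,zgfpf] -> 7 lines: mtcd wvh uaws ozapd zgfpf mlcl jcekn
Hunk 2: at line 1 remove [wvh,uaws,ozapd] add [bxzzm,rcrfs,mjv] -> 7 lines: mtcd bxzzm rcrfs mjv zgfpf mlcl jcekn
Hunk 3: at line 1 remove [bxzzm] add [sfi,ewqd,hem] -> 9 lines: mtcd sfi ewqd hem rcrfs mjv zgfpf mlcl jcekn
Hunk 4: at line 4 remove [mjv] add [aicic] -> 9 lines: mtcd sfi ewqd hem rcrfs aicic zgfpf mlcl jcekn
Hunk 5: at line 1 remove [ewqd] add [umdq,vnb] -> 10 lines: mtcd sfi umdq vnb hem rcrfs aicic zgfpf mlcl jcekn
Hunk 6: at line 4 remove [rcrfs,aicic] add [czbu,coboc] -> 10 lines: mtcd sfi umdq vnb hem czbu coboc zgfpf mlcl jcekn

Answer: mtcd
sfi
umdq
vnb
hem
czbu
coboc
zgfpf
mlcl
jcekn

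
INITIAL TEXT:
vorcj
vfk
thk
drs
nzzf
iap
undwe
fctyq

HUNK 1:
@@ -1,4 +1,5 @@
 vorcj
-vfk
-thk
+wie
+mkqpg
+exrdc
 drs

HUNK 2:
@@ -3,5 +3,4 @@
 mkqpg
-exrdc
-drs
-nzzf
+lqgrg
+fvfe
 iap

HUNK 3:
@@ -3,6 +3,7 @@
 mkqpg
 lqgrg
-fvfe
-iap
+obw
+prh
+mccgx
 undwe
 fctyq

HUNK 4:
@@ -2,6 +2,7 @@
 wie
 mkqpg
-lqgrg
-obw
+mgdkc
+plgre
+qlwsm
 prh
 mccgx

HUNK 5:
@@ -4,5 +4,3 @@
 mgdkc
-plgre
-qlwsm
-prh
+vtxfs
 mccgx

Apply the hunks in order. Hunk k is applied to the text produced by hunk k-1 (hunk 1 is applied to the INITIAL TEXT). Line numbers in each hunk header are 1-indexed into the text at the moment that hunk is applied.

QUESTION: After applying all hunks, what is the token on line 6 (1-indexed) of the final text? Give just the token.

Hunk 1: at line 1 remove [vfk,thk] add [wie,mkqpg,exrdc] -> 9 lines: vorcj wie mkqpg exrdc drs nzzf iap undwe fctyq
Hunk 2: at line 3 remove [exrdc,drs,nzzf] add [lqgrg,fvfe] -> 8 lines: vorcj wie mkqpg lqgrg fvfe iap undwe fctyq
Hunk 3: at line 3 remove [fvfe,iap] add [obw,prh,mccgx] -> 9 lines: vorcj wie mkqpg lqgrg obw prh mccgx undwe fctyq
Hunk 4: at line 2 remove [lqgrg,obw] add [mgdkc,plgre,qlwsm] -> 10 lines: vorcj wie mkqpg mgdkc plgre qlwsm prh mccgx undwe fctyq
Hunk 5: at line 4 remove [plgre,qlwsm,prh] add [vtxfs] -> 8 lines: vorcj wie mkqpg mgdkc vtxfs mccgx undwe fctyq
Final line 6: mccgx

Answer: mccgx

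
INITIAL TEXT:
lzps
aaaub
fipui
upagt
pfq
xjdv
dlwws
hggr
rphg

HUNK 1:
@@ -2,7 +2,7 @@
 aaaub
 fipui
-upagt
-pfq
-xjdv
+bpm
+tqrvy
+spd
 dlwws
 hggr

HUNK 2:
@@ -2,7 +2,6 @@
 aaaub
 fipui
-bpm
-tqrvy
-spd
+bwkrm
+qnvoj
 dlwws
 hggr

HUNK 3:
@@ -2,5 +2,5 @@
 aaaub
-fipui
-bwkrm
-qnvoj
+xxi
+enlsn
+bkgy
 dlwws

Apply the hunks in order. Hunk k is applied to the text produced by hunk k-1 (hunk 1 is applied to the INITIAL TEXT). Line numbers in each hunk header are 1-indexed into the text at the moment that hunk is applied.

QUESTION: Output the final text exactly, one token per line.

Answer: lzps
aaaub
xxi
enlsn
bkgy
dlwws
hggr
rphg

Derivation:
Hunk 1: at line 2 remove [upagt,pfq,xjdv] add [bpm,tqrvy,spd] -> 9 lines: lzps aaaub fipui bpm tqrvy spd dlwws hggr rphg
Hunk 2: at line 2 remove [bpm,tqrvy,spd] add [bwkrm,qnvoj] -> 8 lines: lzps aaaub fipui bwkrm qnvoj dlwws hggr rphg
Hunk 3: at line 2 remove [fipui,bwkrm,qnvoj] add [xxi,enlsn,bkgy] -> 8 lines: lzps aaaub xxi enlsn bkgy dlwws hggr rphg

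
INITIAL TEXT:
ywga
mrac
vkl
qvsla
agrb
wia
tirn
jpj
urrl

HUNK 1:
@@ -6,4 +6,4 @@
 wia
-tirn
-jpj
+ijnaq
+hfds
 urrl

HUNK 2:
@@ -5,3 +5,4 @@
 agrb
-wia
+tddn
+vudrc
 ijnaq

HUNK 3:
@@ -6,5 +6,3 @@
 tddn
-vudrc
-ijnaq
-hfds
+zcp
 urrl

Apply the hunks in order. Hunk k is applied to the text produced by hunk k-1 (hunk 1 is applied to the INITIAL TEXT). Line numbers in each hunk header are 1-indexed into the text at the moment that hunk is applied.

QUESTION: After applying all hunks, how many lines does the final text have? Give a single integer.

Hunk 1: at line 6 remove [tirn,jpj] add [ijnaq,hfds] -> 9 lines: ywga mrac vkl qvsla agrb wia ijnaq hfds urrl
Hunk 2: at line 5 remove [wia] add [tddn,vudrc] -> 10 lines: ywga mrac vkl qvsla agrb tddn vudrc ijnaq hfds urrl
Hunk 3: at line 6 remove [vudrc,ijnaq,hfds] add [zcp] -> 8 lines: ywga mrac vkl qvsla agrb tddn zcp urrl
Final line count: 8

Answer: 8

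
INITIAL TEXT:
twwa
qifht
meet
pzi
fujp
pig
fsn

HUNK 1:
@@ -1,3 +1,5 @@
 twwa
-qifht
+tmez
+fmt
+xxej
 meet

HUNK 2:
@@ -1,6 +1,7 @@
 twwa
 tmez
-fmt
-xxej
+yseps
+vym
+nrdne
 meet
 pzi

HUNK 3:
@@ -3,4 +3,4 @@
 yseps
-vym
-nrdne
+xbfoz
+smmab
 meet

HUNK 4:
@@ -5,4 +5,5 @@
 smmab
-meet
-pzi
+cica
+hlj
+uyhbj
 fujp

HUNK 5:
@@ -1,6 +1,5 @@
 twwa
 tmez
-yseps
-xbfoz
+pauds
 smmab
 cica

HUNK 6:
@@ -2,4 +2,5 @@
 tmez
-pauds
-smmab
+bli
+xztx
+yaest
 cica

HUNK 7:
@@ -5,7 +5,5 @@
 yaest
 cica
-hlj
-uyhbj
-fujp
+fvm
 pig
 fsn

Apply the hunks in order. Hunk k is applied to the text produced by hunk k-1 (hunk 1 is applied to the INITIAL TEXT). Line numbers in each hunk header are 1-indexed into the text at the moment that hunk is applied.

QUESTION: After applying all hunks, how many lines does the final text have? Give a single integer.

Answer: 9

Derivation:
Hunk 1: at line 1 remove [qifht] add [tmez,fmt,xxej] -> 9 lines: twwa tmez fmt xxej meet pzi fujp pig fsn
Hunk 2: at line 1 remove [fmt,xxej] add [yseps,vym,nrdne] -> 10 lines: twwa tmez yseps vym nrdne meet pzi fujp pig fsn
Hunk 3: at line 3 remove [vym,nrdne] add [xbfoz,smmab] -> 10 lines: twwa tmez yseps xbfoz smmab meet pzi fujp pig fsn
Hunk 4: at line 5 remove [meet,pzi] add [cica,hlj,uyhbj] -> 11 lines: twwa tmez yseps xbfoz smmab cica hlj uyhbj fujp pig fsn
Hunk 5: at line 1 remove [yseps,xbfoz] add [pauds] -> 10 lines: twwa tmez pauds smmab cica hlj uyhbj fujp pig fsn
Hunk 6: at line 2 remove [pauds,smmab] add [bli,xztx,yaest] -> 11 lines: twwa tmez bli xztx yaest cica hlj uyhbj fujp pig fsn
Hunk 7: at line 5 remove [hlj,uyhbj,fujp] add [fvm] -> 9 lines: twwa tmez bli xztx yaest cica fvm pig fsn
Final line count: 9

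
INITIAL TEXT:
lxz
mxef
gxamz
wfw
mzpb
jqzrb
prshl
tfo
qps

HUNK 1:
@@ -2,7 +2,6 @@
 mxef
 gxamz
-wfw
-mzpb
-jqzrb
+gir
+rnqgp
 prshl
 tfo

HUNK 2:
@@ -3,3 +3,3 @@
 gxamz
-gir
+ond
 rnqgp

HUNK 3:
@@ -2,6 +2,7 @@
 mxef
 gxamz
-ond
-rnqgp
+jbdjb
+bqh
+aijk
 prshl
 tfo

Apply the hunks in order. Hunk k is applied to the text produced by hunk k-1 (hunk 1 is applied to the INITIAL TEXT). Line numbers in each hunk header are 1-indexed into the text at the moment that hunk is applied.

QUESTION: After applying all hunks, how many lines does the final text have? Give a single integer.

Hunk 1: at line 2 remove [wfw,mzpb,jqzrb] add [gir,rnqgp] -> 8 lines: lxz mxef gxamz gir rnqgp prshl tfo qps
Hunk 2: at line 3 remove [gir] add [ond] -> 8 lines: lxz mxef gxamz ond rnqgp prshl tfo qps
Hunk 3: at line 2 remove [ond,rnqgp] add [jbdjb,bqh,aijk] -> 9 lines: lxz mxef gxamz jbdjb bqh aijk prshl tfo qps
Final line count: 9

Answer: 9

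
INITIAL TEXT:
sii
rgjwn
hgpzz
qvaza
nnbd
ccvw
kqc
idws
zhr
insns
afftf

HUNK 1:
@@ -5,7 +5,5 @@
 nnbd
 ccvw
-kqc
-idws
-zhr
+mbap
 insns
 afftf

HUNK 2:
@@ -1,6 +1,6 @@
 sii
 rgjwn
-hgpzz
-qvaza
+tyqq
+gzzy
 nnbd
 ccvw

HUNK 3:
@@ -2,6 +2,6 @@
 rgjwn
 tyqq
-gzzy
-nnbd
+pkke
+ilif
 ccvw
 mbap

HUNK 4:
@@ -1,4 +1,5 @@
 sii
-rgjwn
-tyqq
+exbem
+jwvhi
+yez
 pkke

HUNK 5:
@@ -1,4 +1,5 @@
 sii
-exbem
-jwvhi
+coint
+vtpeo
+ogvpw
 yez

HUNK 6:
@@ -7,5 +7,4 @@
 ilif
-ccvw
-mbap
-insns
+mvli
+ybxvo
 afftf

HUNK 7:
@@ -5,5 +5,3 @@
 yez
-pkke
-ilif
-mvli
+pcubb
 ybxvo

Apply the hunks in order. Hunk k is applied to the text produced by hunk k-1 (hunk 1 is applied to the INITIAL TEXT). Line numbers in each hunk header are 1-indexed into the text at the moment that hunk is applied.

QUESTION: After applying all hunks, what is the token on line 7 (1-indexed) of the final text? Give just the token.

Answer: ybxvo

Derivation:
Hunk 1: at line 5 remove [kqc,idws,zhr] add [mbap] -> 9 lines: sii rgjwn hgpzz qvaza nnbd ccvw mbap insns afftf
Hunk 2: at line 1 remove [hgpzz,qvaza] add [tyqq,gzzy] -> 9 lines: sii rgjwn tyqq gzzy nnbd ccvw mbap insns afftf
Hunk 3: at line 2 remove [gzzy,nnbd] add [pkke,ilif] -> 9 lines: sii rgjwn tyqq pkke ilif ccvw mbap insns afftf
Hunk 4: at line 1 remove [rgjwn,tyqq] add [exbem,jwvhi,yez] -> 10 lines: sii exbem jwvhi yez pkke ilif ccvw mbap insns afftf
Hunk 5: at line 1 remove [exbem,jwvhi] add [coint,vtpeo,ogvpw] -> 11 lines: sii coint vtpeo ogvpw yez pkke ilif ccvw mbap insns afftf
Hunk 6: at line 7 remove [ccvw,mbap,insns] add [mvli,ybxvo] -> 10 lines: sii coint vtpeo ogvpw yez pkke ilif mvli ybxvo afftf
Hunk 7: at line 5 remove [pkke,ilif,mvli] add [pcubb] -> 8 lines: sii coint vtpeo ogvpw yez pcubb ybxvo afftf
Final line 7: ybxvo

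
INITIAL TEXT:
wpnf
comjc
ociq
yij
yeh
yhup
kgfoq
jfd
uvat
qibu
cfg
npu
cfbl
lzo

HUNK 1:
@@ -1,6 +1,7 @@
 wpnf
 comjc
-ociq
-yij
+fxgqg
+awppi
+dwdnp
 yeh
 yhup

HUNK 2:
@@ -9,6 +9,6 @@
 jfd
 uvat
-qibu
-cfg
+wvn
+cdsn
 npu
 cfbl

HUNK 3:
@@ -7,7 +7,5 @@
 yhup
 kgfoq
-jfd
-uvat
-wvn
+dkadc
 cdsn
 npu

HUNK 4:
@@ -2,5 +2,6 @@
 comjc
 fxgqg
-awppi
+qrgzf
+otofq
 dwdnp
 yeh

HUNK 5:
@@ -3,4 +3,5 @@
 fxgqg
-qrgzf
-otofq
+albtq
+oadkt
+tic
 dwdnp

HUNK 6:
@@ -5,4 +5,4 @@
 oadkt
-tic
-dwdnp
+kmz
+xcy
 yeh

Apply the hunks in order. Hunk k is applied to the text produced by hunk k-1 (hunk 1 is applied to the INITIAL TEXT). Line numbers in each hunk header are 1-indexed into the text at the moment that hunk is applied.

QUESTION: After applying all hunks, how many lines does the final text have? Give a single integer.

Answer: 15

Derivation:
Hunk 1: at line 1 remove [ociq,yij] add [fxgqg,awppi,dwdnp] -> 15 lines: wpnf comjc fxgqg awppi dwdnp yeh yhup kgfoq jfd uvat qibu cfg npu cfbl lzo
Hunk 2: at line 9 remove [qibu,cfg] add [wvn,cdsn] -> 15 lines: wpnf comjc fxgqg awppi dwdnp yeh yhup kgfoq jfd uvat wvn cdsn npu cfbl lzo
Hunk 3: at line 7 remove [jfd,uvat,wvn] add [dkadc] -> 13 lines: wpnf comjc fxgqg awppi dwdnp yeh yhup kgfoq dkadc cdsn npu cfbl lzo
Hunk 4: at line 2 remove [awppi] add [qrgzf,otofq] -> 14 lines: wpnf comjc fxgqg qrgzf otofq dwdnp yeh yhup kgfoq dkadc cdsn npu cfbl lzo
Hunk 5: at line 3 remove [qrgzf,otofq] add [albtq,oadkt,tic] -> 15 lines: wpnf comjc fxgqg albtq oadkt tic dwdnp yeh yhup kgfoq dkadc cdsn npu cfbl lzo
Hunk 6: at line 5 remove [tic,dwdnp] add [kmz,xcy] -> 15 lines: wpnf comjc fxgqg albtq oadkt kmz xcy yeh yhup kgfoq dkadc cdsn npu cfbl lzo
Final line count: 15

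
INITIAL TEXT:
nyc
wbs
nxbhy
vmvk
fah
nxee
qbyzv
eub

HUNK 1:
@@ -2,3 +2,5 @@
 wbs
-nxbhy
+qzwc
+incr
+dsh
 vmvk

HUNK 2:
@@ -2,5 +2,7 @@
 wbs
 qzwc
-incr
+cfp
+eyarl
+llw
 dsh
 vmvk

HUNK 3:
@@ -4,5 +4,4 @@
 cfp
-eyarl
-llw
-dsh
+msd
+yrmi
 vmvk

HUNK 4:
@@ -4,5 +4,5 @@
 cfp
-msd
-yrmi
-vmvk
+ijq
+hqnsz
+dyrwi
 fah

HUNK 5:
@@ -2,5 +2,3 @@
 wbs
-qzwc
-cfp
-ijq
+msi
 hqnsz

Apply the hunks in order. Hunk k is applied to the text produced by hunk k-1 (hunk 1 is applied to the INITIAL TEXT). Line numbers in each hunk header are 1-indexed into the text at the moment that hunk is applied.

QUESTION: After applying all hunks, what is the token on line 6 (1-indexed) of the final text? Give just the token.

Hunk 1: at line 2 remove [nxbhy] add [qzwc,incr,dsh] -> 10 lines: nyc wbs qzwc incr dsh vmvk fah nxee qbyzv eub
Hunk 2: at line 2 remove [incr] add [cfp,eyarl,llw] -> 12 lines: nyc wbs qzwc cfp eyarl llw dsh vmvk fah nxee qbyzv eub
Hunk 3: at line 4 remove [eyarl,llw,dsh] add [msd,yrmi] -> 11 lines: nyc wbs qzwc cfp msd yrmi vmvk fah nxee qbyzv eub
Hunk 4: at line 4 remove [msd,yrmi,vmvk] add [ijq,hqnsz,dyrwi] -> 11 lines: nyc wbs qzwc cfp ijq hqnsz dyrwi fah nxee qbyzv eub
Hunk 5: at line 2 remove [qzwc,cfp,ijq] add [msi] -> 9 lines: nyc wbs msi hqnsz dyrwi fah nxee qbyzv eub
Final line 6: fah

Answer: fah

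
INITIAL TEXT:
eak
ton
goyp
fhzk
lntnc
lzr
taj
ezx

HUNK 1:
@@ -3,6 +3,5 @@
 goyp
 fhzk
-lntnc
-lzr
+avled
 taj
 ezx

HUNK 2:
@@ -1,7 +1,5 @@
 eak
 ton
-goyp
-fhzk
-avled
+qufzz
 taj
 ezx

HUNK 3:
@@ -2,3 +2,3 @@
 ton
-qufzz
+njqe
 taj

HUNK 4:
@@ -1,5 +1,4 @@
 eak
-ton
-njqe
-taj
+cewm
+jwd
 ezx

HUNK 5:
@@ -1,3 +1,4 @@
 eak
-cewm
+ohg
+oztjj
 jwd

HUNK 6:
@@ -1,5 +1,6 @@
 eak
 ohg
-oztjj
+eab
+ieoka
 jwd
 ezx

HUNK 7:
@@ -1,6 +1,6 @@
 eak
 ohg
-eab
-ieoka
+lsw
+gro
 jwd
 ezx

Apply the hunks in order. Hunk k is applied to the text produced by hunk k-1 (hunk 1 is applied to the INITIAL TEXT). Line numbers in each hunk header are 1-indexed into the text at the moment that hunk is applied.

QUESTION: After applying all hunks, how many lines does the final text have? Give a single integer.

Hunk 1: at line 3 remove [lntnc,lzr] add [avled] -> 7 lines: eak ton goyp fhzk avled taj ezx
Hunk 2: at line 1 remove [goyp,fhzk,avled] add [qufzz] -> 5 lines: eak ton qufzz taj ezx
Hunk 3: at line 2 remove [qufzz] add [njqe] -> 5 lines: eak ton njqe taj ezx
Hunk 4: at line 1 remove [ton,njqe,taj] add [cewm,jwd] -> 4 lines: eak cewm jwd ezx
Hunk 5: at line 1 remove [cewm] add [ohg,oztjj] -> 5 lines: eak ohg oztjj jwd ezx
Hunk 6: at line 1 remove [oztjj] add [eab,ieoka] -> 6 lines: eak ohg eab ieoka jwd ezx
Hunk 7: at line 1 remove [eab,ieoka] add [lsw,gro] -> 6 lines: eak ohg lsw gro jwd ezx
Final line count: 6

Answer: 6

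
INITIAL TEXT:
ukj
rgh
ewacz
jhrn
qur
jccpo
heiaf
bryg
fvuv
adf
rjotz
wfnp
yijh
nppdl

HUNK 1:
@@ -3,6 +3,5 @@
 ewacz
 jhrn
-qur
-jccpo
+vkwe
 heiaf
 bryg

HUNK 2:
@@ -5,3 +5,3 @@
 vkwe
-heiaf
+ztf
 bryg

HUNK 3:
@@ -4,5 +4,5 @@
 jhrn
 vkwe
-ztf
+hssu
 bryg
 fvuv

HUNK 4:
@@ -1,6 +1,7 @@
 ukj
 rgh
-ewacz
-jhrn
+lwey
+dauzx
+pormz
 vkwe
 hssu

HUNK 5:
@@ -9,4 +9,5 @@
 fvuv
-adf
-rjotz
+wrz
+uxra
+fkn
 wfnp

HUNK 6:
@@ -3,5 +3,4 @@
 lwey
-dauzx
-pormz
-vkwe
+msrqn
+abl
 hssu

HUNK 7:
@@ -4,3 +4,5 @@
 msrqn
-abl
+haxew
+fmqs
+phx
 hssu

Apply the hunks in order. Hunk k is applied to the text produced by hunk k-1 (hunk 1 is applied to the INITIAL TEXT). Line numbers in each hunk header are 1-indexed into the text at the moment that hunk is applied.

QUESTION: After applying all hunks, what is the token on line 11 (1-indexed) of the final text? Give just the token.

Hunk 1: at line 3 remove [qur,jccpo] add [vkwe] -> 13 lines: ukj rgh ewacz jhrn vkwe heiaf bryg fvuv adf rjotz wfnp yijh nppdl
Hunk 2: at line 5 remove [heiaf] add [ztf] -> 13 lines: ukj rgh ewacz jhrn vkwe ztf bryg fvuv adf rjotz wfnp yijh nppdl
Hunk 3: at line 4 remove [ztf] add [hssu] -> 13 lines: ukj rgh ewacz jhrn vkwe hssu bryg fvuv adf rjotz wfnp yijh nppdl
Hunk 4: at line 1 remove [ewacz,jhrn] add [lwey,dauzx,pormz] -> 14 lines: ukj rgh lwey dauzx pormz vkwe hssu bryg fvuv adf rjotz wfnp yijh nppdl
Hunk 5: at line 9 remove [adf,rjotz] add [wrz,uxra,fkn] -> 15 lines: ukj rgh lwey dauzx pormz vkwe hssu bryg fvuv wrz uxra fkn wfnp yijh nppdl
Hunk 6: at line 3 remove [dauzx,pormz,vkwe] add [msrqn,abl] -> 14 lines: ukj rgh lwey msrqn abl hssu bryg fvuv wrz uxra fkn wfnp yijh nppdl
Hunk 7: at line 4 remove [abl] add [haxew,fmqs,phx] -> 16 lines: ukj rgh lwey msrqn haxew fmqs phx hssu bryg fvuv wrz uxra fkn wfnp yijh nppdl
Final line 11: wrz

Answer: wrz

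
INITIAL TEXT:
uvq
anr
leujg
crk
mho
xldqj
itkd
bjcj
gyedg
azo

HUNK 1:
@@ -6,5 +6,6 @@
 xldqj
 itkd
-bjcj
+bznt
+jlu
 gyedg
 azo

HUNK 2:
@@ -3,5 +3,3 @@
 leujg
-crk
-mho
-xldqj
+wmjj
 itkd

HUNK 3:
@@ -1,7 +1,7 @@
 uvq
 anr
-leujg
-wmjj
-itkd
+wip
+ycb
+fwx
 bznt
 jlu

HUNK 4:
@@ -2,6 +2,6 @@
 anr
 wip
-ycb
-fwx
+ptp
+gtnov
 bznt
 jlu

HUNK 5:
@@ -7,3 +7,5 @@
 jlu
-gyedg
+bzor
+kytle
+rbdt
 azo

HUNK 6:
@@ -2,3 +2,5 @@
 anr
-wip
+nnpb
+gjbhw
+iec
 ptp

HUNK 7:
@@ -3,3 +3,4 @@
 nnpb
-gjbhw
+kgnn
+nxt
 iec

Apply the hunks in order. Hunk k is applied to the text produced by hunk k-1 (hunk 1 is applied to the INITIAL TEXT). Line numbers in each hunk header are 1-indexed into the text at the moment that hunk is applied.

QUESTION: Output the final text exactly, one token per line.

Hunk 1: at line 6 remove [bjcj] add [bznt,jlu] -> 11 lines: uvq anr leujg crk mho xldqj itkd bznt jlu gyedg azo
Hunk 2: at line 3 remove [crk,mho,xldqj] add [wmjj] -> 9 lines: uvq anr leujg wmjj itkd bznt jlu gyedg azo
Hunk 3: at line 1 remove [leujg,wmjj,itkd] add [wip,ycb,fwx] -> 9 lines: uvq anr wip ycb fwx bznt jlu gyedg azo
Hunk 4: at line 2 remove [ycb,fwx] add [ptp,gtnov] -> 9 lines: uvq anr wip ptp gtnov bznt jlu gyedg azo
Hunk 5: at line 7 remove [gyedg] add [bzor,kytle,rbdt] -> 11 lines: uvq anr wip ptp gtnov bznt jlu bzor kytle rbdt azo
Hunk 6: at line 2 remove [wip] add [nnpb,gjbhw,iec] -> 13 lines: uvq anr nnpb gjbhw iec ptp gtnov bznt jlu bzor kytle rbdt azo
Hunk 7: at line 3 remove [gjbhw] add [kgnn,nxt] -> 14 lines: uvq anr nnpb kgnn nxt iec ptp gtnov bznt jlu bzor kytle rbdt azo

Answer: uvq
anr
nnpb
kgnn
nxt
iec
ptp
gtnov
bznt
jlu
bzor
kytle
rbdt
azo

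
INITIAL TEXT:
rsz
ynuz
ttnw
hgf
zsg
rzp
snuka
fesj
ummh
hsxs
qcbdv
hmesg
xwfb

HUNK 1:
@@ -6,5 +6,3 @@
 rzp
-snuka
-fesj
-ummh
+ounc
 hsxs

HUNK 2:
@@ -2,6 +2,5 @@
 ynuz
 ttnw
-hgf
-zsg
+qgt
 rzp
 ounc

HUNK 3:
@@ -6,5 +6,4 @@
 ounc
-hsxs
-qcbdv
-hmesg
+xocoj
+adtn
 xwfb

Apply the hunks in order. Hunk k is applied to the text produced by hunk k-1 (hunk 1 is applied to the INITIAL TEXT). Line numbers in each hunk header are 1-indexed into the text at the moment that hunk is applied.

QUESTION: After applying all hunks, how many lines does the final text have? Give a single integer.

Hunk 1: at line 6 remove [snuka,fesj,ummh] add [ounc] -> 11 lines: rsz ynuz ttnw hgf zsg rzp ounc hsxs qcbdv hmesg xwfb
Hunk 2: at line 2 remove [hgf,zsg] add [qgt] -> 10 lines: rsz ynuz ttnw qgt rzp ounc hsxs qcbdv hmesg xwfb
Hunk 3: at line 6 remove [hsxs,qcbdv,hmesg] add [xocoj,adtn] -> 9 lines: rsz ynuz ttnw qgt rzp ounc xocoj adtn xwfb
Final line count: 9

Answer: 9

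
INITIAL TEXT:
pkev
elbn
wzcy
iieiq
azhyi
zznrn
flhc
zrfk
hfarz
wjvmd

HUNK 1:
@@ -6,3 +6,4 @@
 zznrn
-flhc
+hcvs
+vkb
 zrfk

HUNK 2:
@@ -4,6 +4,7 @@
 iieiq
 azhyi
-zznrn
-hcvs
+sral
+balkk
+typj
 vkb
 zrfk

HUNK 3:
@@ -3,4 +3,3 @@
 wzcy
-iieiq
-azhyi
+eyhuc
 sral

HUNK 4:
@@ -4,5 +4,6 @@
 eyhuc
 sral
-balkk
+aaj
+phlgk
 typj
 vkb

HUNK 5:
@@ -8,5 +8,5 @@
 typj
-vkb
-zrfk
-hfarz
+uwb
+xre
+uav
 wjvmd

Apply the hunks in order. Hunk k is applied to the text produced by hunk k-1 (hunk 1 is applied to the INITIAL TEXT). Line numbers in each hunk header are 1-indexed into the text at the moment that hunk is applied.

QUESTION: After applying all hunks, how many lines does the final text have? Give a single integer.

Answer: 12

Derivation:
Hunk 1: at line 6 remove [flhc] add [hcvs,vkb] -> 11 lines: pkev elbn wzcy iieiq azhyi zznrn hcvs vkb zrfk hfarz wjvmd
Hunk 2: at line 4 remove [zznrn,hcvs] add [sral,balkk,typj] -> 12 lines: pkev elbn wzcy iieiq azhyi sral balkk typj vkb zrfk hfarz wjvmd
Hunk 3: at line 3 remove [iieiq,azhyi] add [eyhuc] -> 11 lines: pkev elbn wzcy eyhuc sral balkk typj vkb zrfk hfarz wjvmd
Hunk 4: at line 4 remove [balkk] add [aaj,phlgk] -> 12 lines: pkev elbn wzcy eyhuc sral aaj phlgk typj vkb zrfk hfarz wjvmd
Hunk 5: at line 8 remove [vkb,zrfk,hfarz] add [uwb,xre,uav] -> 12 lines: pkev elbn wzcy eyhuc sral aaj phlgk typj uwb xre uav wjvmd
Final line count: 12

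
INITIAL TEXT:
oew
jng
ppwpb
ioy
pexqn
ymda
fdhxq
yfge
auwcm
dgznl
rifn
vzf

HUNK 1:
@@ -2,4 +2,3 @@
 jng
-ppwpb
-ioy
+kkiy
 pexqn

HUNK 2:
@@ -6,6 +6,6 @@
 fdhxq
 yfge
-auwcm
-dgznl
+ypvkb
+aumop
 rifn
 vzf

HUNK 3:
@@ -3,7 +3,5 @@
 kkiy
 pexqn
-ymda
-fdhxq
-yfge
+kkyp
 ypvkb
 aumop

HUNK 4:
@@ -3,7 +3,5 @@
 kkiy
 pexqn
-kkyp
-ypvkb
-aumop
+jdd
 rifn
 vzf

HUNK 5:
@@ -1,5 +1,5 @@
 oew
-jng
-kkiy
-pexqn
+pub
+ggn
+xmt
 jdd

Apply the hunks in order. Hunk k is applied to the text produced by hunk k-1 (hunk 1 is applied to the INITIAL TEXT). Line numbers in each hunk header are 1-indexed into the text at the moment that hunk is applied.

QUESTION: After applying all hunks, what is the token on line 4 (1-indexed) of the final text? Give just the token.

Hunk 1: at line 2 remove [ppwpb,ioy] add [kkiy] -> 11 lines: oew jng kkiy pexqn ymda fdhxq yfge auwcm dgznl rifn vzf
Hunk 2: at line 6 remove [auwcm,dgznl] add [ypvkb,aumop] -> 11 lines: oew jng kkiy pexqn ymda fdhxq yfge ypvkb aumop rifn vzf
Hunk 3: at line 3 remove [ymda,fdhxq,yfge] add [kkyp] -> 9 lines: oew jng kkiy pexqn kkyp ypvkb aumop rifn vzf
Hunk 4: at line 3 remove [kkyp,ypvkb,aumop] add [jdd] -> 7 lines: oew jng kkiy pexqn jdd rifn vzf
Hunk 5: at line 1 remove [jng,kkiy,pexqn] add [pub,ggn,xmt] -> 7 lines: oew pub ggn xmt jdd rifn vzf
Final line 4: xmt

Answer: xmt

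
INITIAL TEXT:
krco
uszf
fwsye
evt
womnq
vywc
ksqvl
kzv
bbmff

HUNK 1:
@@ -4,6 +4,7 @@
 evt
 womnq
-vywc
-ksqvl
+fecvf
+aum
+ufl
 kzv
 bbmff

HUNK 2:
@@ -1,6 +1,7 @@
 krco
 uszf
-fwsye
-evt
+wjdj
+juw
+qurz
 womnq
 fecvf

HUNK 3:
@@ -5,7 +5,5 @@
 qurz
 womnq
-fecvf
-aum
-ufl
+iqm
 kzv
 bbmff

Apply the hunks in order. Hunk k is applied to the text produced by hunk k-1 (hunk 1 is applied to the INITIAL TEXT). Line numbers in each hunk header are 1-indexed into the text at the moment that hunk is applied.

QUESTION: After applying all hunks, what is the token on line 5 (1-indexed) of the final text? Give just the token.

Answer: qurz

Derivation:
Hunk 1: at line 4 remove [vywc,ksqvl] add [fecvf,aum,ufl] -> 10 lines: krco uszf fwsye evt womnq fecvf aum ufl kzv bbmff
Hunk 2: at line 1 remove [fwsye,evt] add [wjdj,juw,qurz] -> 11 lines: krco uszf wjdj juw qurz womnq fecvf aum ufl kzv bbmff
Hunk 3: at line 5 remove [fecvf,aum,ufl] add [iqm] -> 9 lines: krco uszf wjdj juw qurz womnq iqm kzv bbmff
Final line 5: qurz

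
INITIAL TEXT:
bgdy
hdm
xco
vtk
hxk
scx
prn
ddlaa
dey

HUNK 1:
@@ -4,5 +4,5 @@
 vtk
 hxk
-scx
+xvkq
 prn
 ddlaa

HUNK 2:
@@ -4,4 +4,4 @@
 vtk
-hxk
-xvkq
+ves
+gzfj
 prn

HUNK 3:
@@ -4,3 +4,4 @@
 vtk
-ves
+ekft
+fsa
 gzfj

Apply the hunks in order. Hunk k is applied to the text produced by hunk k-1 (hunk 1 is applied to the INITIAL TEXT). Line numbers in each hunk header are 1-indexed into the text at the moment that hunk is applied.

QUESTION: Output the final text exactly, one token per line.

Answer: bgdy
hdm
xco
vtk
ekft
fsa
gzfj
prn
ddlaa
dey

Derivation:
Hunk 1: at line 4 remove [scx] add [xvkq] -> 9 lines: bgdy hdm xco vtk hxk xvkq prn ddlaa dey
Hunk 2: at line 4 remove [hxk,xvkq] add [ves,gzfj] -> 9 lines: bgdy hdm xco vtk ves gzfj prn ddlaa dey
Hunk 3: at line 4 remove [ves] add [ekft,fsa] -> 10 lines: bgdy hdm xco vtk ekft fsa gzfj prn ddlaa dey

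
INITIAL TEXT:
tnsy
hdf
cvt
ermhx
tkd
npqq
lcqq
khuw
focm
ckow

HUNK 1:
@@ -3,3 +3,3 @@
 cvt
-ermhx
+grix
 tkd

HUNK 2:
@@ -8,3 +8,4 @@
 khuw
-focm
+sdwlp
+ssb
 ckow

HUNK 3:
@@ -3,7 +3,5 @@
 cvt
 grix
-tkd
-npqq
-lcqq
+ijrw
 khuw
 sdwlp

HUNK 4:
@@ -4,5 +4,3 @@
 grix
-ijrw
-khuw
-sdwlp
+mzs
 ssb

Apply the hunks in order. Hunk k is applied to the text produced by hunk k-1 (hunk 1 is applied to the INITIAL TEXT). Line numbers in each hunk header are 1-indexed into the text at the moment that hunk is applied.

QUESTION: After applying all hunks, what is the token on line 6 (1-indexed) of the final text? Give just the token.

Answer: ssb

Derivation:
Hunk 1: at line 3 remove [ermhx] add [grix] -> 10 lines: tnsy hdf cvt grix tkd npqq lcqq khuw focm ckow
Hunk 2: at line 8 remove [focm] add [sdwlp,ssb] -> 11 lines: tnsy hdf cvt grix tkd npqq lcqq khuw sdwlp ssb ckow
Hunk 3: at line 3 remove [tkd,npqq,lcqq] add [ijrw] -> 9 lines: tnsy hdf cvt grix ijrw khuw sdwlp ssb ckow
Hunk 4: at line 4 remove [ijrw,khuw,sdwlp] add [mzs] -> 7 lines: tnsy hdf cvt grix mzs ssb ckow
Final line 6: ssb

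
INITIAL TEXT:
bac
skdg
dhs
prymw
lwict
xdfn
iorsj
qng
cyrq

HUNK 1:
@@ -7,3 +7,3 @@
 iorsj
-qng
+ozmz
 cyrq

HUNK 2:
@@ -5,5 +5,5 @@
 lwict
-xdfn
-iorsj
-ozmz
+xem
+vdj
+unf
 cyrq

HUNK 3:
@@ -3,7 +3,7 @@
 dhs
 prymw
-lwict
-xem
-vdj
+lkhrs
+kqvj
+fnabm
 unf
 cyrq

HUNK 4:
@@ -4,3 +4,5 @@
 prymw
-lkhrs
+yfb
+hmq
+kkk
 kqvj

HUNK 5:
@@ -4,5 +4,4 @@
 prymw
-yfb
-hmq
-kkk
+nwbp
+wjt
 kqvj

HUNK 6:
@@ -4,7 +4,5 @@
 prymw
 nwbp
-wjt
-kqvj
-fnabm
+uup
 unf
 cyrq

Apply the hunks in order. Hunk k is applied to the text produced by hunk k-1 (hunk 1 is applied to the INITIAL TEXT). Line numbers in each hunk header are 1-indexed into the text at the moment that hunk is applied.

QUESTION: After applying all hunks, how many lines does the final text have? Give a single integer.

Hunk 1: at line 7 remove [qng] add [ozmz] -> 9 lines: bac skdg dhs prymw lwict xdfn iorsj ozmz cyrq
Hunk 2: at line 5 remove [xdfn,iorsj,ozmz] add [xem,vdj,unf] -> 9 lines: bac skdg dhs prymw lwict xem vdj unf cyrq
Hunk 3: at line 3 remove [lwict,xem,vdj] add [lkhrs,kqvj,fnabm] -> 9 lines: bac skdg dhs prymw lkhrs kqvj fnabm unf cyrq
Hunk 4: at line 4 remove [lkhrs] add [yfb,hmq,kkk] -> 11 lines: bac skdg dhs prymw yfb hmq kkk kqvj fnabm unf cyrq
Hunk 5: at line 4 remove [yfb,hmq,kkk] add [nwbp,wjt] -> 10 lines: bac skdg dhs prymw nwbp wjt kqvj fnabm unf cyrq
Hunk 6: at line 4 remove [wjt,kqvj,fnabm] add [uup] -> 8 lines: bac skdg dhs prymw nwbp uup unf cyrq
Final line count: 8

Answer: 8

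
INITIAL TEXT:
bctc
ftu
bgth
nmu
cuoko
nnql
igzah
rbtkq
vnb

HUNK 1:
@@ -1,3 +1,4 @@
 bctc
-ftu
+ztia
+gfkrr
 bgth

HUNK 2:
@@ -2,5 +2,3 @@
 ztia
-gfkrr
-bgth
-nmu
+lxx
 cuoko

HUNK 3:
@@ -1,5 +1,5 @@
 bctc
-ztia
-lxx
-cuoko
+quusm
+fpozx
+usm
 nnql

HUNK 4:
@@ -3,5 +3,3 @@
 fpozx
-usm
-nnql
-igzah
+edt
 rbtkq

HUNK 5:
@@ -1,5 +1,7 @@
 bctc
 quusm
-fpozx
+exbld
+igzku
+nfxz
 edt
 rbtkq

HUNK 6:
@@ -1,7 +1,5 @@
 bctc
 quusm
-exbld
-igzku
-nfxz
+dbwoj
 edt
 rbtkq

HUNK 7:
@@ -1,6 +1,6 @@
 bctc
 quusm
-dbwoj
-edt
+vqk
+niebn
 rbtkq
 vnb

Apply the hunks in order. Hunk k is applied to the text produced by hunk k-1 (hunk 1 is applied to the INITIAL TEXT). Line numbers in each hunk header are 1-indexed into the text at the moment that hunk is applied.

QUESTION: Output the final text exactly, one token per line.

Answer: bctc
quusm
vqk
niebn
rbtkq
vnb

Derivation:
Hunk 1: at line 1 remove [ftu] add [ztia,gfkrr] -> 10 lines: bctc ztia gfkrr bgth nmu cuoko nnql igzah rbtkq vnb
Hunk 2: at line 2 remove [gfkrr,bgth,nmu] add [lxx] -> 8 lines: bctc ztia lxx cuoko nnql igzah rbtkq vnb
Hunk 3: at line 1 remove [ztia,lxx,cuoko] add [quusm,fpozx,usm] -> 8 lines: bctc quusm fpozx usm nnql igzah rbtkq vnb
Hunk 4: at line 3 remove [usm,nnql,igzah] add [edt] -> 6 lines: bctc quusm fpozx edt rbtkq vnb
Hunk 5: at line 1 remove [fpozx] add [exbld,igzku,nfxz] -> 8 lines: bctc quusm exbld igzku nfxz edt rbtkq vnb
Hunk 6: at line 1 remove [exbld,igzku,nfxz] add [dbwoj] -> 6 lines: bctc quusm dbwoj edt rbtkq vnb
Hunk 7: at line 1 remove [dbwoj,edt] add [vqk,niebn] -> 6 lines: bctc quusm vqk niebn rbtkq vnb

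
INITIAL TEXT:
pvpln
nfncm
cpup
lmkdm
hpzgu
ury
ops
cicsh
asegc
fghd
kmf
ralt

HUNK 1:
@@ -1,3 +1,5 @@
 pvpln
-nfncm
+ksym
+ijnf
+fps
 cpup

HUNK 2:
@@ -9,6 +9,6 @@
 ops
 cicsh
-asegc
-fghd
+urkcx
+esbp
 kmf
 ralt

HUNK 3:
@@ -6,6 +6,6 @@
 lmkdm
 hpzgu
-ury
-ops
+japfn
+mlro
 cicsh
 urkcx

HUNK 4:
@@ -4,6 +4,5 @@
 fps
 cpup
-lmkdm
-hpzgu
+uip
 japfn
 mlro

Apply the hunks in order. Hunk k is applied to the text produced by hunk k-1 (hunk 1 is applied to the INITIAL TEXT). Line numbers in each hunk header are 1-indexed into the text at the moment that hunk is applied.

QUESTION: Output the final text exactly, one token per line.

Hunk 1: at line 1 remove [nfncm] add [ksym,ijnf,fps] -> 14 lines: pvpln ksym ijnf fps cpup lmkdm hpzgu ury ops cicsh asegc fghd kmf ralt
Hunk 2: at line 9 remove [asegc,fghd] add [urkcx,esbp] -> 14 lines: pvpln ksym ijnf fps cpup lmkdm hpzgu ury ops cicsh urkcx esbp kmf ralt
Hunk 3: at line 6 remove [ury,ops] add [japfn,mlro] -> 14 lines: pvpln ksym ijnf fps cpup lmkdm hpzgu japfn mlro cicsh urkcx esbp kmf ralt
Hunk 4: at line 4 remove [lmkdm,hpzgu] add [uip] -> 13 lines: pvpln ksym ijnf fps cpup uip japfn mlro cicsh urkcx esbp kmf ralt

Answer: pvpln
ksym
ijnf
fps
cpup
uip
japfn
mlro
cicsh
urkcx
esbp
kmf
ralt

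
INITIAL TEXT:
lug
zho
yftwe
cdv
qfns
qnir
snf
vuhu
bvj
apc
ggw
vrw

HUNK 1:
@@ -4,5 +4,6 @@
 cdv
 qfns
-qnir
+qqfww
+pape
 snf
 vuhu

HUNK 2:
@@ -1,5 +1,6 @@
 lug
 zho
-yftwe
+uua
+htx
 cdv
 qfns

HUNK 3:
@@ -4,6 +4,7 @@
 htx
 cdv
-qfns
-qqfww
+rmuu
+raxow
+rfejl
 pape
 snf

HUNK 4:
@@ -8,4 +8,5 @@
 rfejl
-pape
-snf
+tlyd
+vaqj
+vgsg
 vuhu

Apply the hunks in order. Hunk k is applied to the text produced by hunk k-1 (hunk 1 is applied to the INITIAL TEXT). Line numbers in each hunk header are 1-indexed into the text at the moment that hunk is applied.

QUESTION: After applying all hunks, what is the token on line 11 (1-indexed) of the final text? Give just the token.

Hunk 1: at line 4 remove [qnir] add [qqfww,pape] -> 13 lines: lug zho yftwe cdv qfns qqfww pape snf vuhu bvj apc ggw vrw
Hunk 2: at line 1 remove [yftwe] add [uua,htx] -> 14 lines: lug zho uua htx cdv qfns qqfww pape snf vuhu bvj apc ggw vrw
Hunk 3: at line 4 remove [qfns,qqfww] add [rmuu,raxow,rfejl] -> 15 lines: lug zho uua htx cdv rmuu raxow rfejl pape snf vuhu bvj apc ggw vrw
Hunk 4: at line 8 remove [pape,snf] add [tlyd,vaqj,vgsg] -> 16 lines: lug zho uua htx cdv rmuu raxow rfejl tlyd vaqj vgsg vuhu bvj apc ggw vrw
Final line 11: vgsg

Answer: vgsg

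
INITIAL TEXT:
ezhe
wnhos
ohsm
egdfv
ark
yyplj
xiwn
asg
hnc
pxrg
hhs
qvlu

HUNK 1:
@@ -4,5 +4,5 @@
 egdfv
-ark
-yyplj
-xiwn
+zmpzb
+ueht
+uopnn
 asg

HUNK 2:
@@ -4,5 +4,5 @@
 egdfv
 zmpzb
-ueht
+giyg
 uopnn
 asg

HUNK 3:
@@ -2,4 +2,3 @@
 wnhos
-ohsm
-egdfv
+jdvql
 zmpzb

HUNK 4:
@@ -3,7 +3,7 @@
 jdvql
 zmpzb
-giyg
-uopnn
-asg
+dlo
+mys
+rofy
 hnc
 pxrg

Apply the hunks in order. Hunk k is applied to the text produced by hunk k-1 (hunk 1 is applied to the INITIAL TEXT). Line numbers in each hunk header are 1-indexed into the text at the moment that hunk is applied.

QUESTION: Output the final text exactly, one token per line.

Answer: ezhe
wnhos
jdvql
zmpzb
dlo
mys
rofy
hnc
pxrg
hhs
qvlu

Derivation:
Hunk 1: at line 4 remove [ark,yyplj,xiwn] add [zmpzb,ueht,uopnn] -> 12 lines: ezhe wnhos ohsm egdfv zmpzb ueht uopnn asg hnc pxrg hhs qvlu
Hunk 2: at line 4 remove [ueht] add [giyg] -> 12 lines: ezhe wnhos ohsm egdfv zmpzb giyg uopnn asg hnc pxrg hhs qvlu
Hunk 3: at line 2 remove [ohsm,egdfv] add [jdvql] -> 11 lines: ezhe wnhos jdvql zmpzb giyg uopnn asg hnc pxrg hhs qvlu
Hunk 4: at line 3 remove [giyg,uopnn,asg] add [dlo,mys,rofy] -> 11 lines: ezhe wnhos jdvql zmpzb dlo mys rofy hnc pxrg hhs qvlu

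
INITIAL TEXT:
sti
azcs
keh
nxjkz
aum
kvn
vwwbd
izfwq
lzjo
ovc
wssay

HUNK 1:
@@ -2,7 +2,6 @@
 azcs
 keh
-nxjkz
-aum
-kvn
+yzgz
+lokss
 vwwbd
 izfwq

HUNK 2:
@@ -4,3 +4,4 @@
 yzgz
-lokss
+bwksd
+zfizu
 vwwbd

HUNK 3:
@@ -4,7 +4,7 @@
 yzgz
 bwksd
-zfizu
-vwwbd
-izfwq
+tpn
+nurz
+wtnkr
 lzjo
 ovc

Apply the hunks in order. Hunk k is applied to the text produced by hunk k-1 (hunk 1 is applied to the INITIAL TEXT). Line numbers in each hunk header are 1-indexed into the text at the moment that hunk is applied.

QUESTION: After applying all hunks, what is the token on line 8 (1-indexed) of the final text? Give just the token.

Answer: wtnkr

Derivation:
Hunk 1: at line 2 remove [nxjkz,aum,kvn] add [yzgz,lokss] -> 10 lines: sti azcs keh yzgz lokss vwwbd izfwq lzjo ovc wssay
Hunk 2: at line 4 remove [lokss] add [bwksd,zfizu] -> 11 lines: sti azcs keh yzgz bwksd zfizu vwwbd izfwq lzjo ovc wssay
Hunk 3: at line 4 remove [zfizu,vwwbd,izfwq] add [tpn,nurz,wtnkr] -> 11 lines: sti azcs keh yzgz bwksd tpn nurz wtnkr lzjo ovc wssay
Final line 8: wtnkr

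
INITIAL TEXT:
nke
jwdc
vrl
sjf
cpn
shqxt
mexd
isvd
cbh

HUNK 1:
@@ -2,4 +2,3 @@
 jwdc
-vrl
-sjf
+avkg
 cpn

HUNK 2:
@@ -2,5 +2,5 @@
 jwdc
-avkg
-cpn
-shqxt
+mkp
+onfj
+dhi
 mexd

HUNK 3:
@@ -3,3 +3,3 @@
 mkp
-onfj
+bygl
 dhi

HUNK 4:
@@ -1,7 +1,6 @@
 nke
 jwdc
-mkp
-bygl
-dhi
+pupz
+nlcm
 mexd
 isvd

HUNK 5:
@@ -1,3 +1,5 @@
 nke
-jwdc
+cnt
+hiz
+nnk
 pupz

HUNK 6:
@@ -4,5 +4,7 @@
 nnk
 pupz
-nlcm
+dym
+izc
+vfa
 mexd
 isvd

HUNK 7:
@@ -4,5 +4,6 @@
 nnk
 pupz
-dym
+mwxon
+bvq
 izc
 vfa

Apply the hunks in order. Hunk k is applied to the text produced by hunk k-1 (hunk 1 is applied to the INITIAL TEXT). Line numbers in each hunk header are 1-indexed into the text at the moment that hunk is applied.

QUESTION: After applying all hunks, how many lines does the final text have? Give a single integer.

Hunk 1: at line 2 remove [vrl,sjf] add [avkg] -> 8 lines: nke jwdc avkg cpn shqxt mexd isvd cbh
Hunk 2: at line 2 remove [avkg,cpn,shqxt] add [mkp,onfj,dhi] -> 8 lines: nke jwdc mkp onfj dhi mexd isvd cbh
Hunk 3: at line 3 remove [onfj] add [bygl] -> 8 lines: nke jwdc mkp bygl dhi mexd isvd cbh
Hunk 4: at line 1 remove [mkp,bygl,dhi] add [pupz,nlcm] -> 7 lines: nke jwdc pupz nlcm mexd isvd cbh
Hunk 5: at line 1 remove [jwdc] add [cnt,hiz,nnk] -> 9 lines: nke cnt hiz nnk pupz nlcm mexd isvd cbh
Hunk 6: at line 4 remove [nlcm] add [dym,izc,vfa] -> 11 lines: nke cnt hiz nnk pupz dym izc vfa mexd isvd cbh
Hunk 7: at line 4 remove [dym] add [mwxon,bvq] -> 12 lines: nke cnt hiz nnk pupz mwxon bvq izc vfa mexd isvd cbh
Final line count: 12

Answer: 12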